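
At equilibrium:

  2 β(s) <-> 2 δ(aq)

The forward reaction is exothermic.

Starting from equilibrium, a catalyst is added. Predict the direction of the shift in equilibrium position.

A catalyst speeds both forward and reverse rates equally; it changes neither Q nor K — no shift from this change.

no shift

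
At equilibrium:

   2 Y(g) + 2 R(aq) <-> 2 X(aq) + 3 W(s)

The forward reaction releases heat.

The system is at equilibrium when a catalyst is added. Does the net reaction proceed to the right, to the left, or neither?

A catalyst speeds both forward and reverse rates equally; it changes neither Q nor K — no shift from this change.

no shift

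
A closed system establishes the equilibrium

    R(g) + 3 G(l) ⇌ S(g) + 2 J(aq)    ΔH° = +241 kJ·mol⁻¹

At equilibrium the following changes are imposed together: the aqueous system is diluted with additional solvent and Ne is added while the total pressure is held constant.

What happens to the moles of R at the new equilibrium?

decreases

Dilution lowers every aqueous concentration by the same factor. Δn_aq = 2 − 0 = +2, so the system shifts toward the side with more dissolved moles — to the right.
Adding inert gas at constant total pressure expands the volume, scaling every reacting partial pressure by the same factor. Δn_gas = 1 − 1 = 0, so Q is unchanged — no shift.
The net shift is to the right. R is a reactant, so its amount decreases.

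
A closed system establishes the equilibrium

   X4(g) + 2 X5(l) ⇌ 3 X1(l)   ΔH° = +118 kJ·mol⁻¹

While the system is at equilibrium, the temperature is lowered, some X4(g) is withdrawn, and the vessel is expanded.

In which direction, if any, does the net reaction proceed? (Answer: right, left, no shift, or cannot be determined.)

left

The forward reaction is endothermic. Lowering T favours the exothermic direction — shift to the left.
Removing X4 (g), a reactant, drives the reaction to the left.
Gas moles: reactants 1, products 0 (Δn_gas = -1). Expansion shifts the system toward the side with more moles of gas — to the left.
All effects act in the same direction — net shift to the left.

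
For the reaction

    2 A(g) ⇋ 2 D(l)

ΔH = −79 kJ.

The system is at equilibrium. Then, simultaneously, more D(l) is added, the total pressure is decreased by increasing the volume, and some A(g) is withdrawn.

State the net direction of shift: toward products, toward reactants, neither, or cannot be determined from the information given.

D is a pure liquid; its activity is 1 regardless of amount, so Q is unaffected — no shift from this change.
Gas moles: reactants 2, products 0 (Δn_gas = -2). Expansion shifts the system toward the side with more moles of gas — to the left.
Removing A (g), a reactant, drives the reaction to the left.
Only the nonzero effect(s) matter; the net shift is to the left.

left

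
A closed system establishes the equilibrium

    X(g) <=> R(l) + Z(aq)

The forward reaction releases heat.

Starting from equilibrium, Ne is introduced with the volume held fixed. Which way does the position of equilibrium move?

At constant volume, adding an inert gas leaves every reacting species' partial pressure unchanged, so Q is unchanged — no shift from this change.

no shift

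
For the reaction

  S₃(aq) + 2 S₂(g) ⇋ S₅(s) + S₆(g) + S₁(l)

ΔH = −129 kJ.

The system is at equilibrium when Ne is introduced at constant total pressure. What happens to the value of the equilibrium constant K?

unchanged

The equilibrium constant depends only on temperature. This perturbation may move the position of equilibrium, but since T is unchanged, K itself is unchanged.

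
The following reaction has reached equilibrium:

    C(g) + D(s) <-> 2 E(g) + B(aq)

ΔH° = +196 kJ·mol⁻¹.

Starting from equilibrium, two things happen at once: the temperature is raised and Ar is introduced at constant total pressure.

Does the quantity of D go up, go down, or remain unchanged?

The forward reaction is endothermic. Raising T favours the endothermic direction — shift to the right.
Adding inert gas at constant total pressure expands the volume and lowers every reacting partial pressure. With Δn_gas = 2 − 1 = +1, Q moves away from K toward the side with fewer gas moles, so the system shifts toward the side with more gas moles — to the right.
The net shift is to the right. D is a reactant, so its amount decreases.

decreases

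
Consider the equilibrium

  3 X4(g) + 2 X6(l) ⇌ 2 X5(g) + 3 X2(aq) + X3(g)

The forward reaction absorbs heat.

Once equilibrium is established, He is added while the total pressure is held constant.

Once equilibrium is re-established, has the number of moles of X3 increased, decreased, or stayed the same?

Adding inert gas at constant total pressure expands the volume, scaling every reacting partial pressure by the same factor. Δn_gas = 3 − 3 = 0, so Q is unchanged — no shift.
No net shift occurs, so the amount of X3 is unchanged.

unchanged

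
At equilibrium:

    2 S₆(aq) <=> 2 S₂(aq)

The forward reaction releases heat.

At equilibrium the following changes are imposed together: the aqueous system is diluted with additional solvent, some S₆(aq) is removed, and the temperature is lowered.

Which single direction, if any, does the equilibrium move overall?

Dilution scales every aqueous concentration by the same factor. Δn_aq = 2 − 2 = 0, so Q is unchanged — no shift.
Removing S₆ (aq), a reactant, drives the reaction to the left.
The forward reaction is exothermic. Lowering T favours the exothermic direction — shift to the right.
The individual effects push in opposite directions; without quantitative information the net direction cannot be determined.

cannot be determined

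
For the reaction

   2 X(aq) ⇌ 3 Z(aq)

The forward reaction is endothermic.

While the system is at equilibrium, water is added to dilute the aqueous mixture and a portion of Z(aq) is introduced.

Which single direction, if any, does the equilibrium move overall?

Dilution lowers every aqueous concentration by the same factor. Δn_aq = 3 − 2 = +1, so the system shifts toward the side with more dissolved moles — to the right.
Adding Z (aq), a product, drives the reaction to the left.
The individual effects push in opposite directions; without quantitative information the net direction cannot be determined.

cannot be determined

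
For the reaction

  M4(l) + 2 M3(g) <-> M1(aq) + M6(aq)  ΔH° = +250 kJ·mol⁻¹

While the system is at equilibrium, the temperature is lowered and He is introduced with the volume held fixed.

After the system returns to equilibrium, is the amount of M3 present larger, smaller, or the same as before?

increases

The forward reaction is endothermic. Lowering T favours the exothermic direction — shift to the left.
At constant volume, adding an inert gas leaves every reacting species' partial pressure unchanged, so Q is unchanged — no shift from this change.
The net shift is to the left. M3 is a reactant, so its amount increases.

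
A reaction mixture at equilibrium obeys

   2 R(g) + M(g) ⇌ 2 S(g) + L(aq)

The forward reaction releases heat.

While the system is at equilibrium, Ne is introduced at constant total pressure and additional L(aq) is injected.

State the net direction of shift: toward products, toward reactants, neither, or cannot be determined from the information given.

Adding inert gas at constant total pressure expands the volume and lowers every reacting partial pressure. With Δn_gas = 2 − 3 = -1, Q moves away from K toward the side with fewer gas moles, so the system shifts toward the side with more gas moles — to the left.
Adding L (aq), a product, drives the reaction to the left.
All effects act in the same direction — net shift to the left.

left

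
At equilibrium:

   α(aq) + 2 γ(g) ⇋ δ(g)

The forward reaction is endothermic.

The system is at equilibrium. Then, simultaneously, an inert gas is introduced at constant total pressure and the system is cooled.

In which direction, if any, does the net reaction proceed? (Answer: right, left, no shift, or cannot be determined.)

left

Adding inert gas at constant total pressure expands the volume and lowers every reacting partial pressure. With Δn_gas = 1 − 2 = -1, Q moves away from K toward the side with fewer gas moles, so the system shifts toward the side with more gas moles — to the left.
The forward reaction is endothermic. Lowering T favours the exothermic direction — shift to the left.
All effects act in the same direction — net shift to the left.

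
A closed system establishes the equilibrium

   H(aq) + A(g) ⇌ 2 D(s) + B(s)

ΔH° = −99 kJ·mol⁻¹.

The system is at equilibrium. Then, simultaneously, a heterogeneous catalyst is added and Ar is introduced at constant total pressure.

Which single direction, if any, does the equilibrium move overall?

A catalyst speeds both forward and reverse rates equally; it changes neither Q nor K — no shift from this change.
Adding inert gas at constant total pressure expands the volume and lowers every reacting partial pressure. With Δn_gas = 0 − 1 = -1, Q moves away from K toward the side with fewer gas moles, so the system shifts toward the side with more gas moles — to the left.
Only the nonzero effect(s) matter; the net shift is to the left.

left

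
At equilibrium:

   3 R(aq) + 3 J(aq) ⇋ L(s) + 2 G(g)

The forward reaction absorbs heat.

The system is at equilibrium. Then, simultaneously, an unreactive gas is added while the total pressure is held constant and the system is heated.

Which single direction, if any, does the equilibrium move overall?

Adding inert gas at constant total pressure expands the volume and lowers every reacting partial pressure. With Δn_gas = 2 − 0 = +2, Q moves away from K toward the side with fewer gas moles, so the system shifts toward the side with more gas moles — to the right.
The forward reaction is endothermic. Raising T favours the endothermic direction — shift to the right.
All effects act in the same direction — net shift to the right.

right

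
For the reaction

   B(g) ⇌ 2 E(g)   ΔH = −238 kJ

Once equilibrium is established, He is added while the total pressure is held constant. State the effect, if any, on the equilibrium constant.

The equilibrium constant depends only on temperature. This perturbation may move the position of equilibrium, but since T is unchanged, K itself is unchanged.

unchanged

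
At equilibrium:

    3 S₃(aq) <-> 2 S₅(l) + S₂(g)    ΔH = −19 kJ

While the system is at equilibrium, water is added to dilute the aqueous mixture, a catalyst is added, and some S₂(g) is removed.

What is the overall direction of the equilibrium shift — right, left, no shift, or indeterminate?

Dilution lowers every aqueous concentration by the same factor. Δn_aq = 0 − 3 = -3, so the system shifts toward the side with more dissolved moles — to the left.
A catalyst speeds both forward and reverse rates equally; it changes neither Q nor K — no shift from this change.
Removing S₂ (g), a product, drives the reaction to the right.
The individual effects push in opposite directions; without quantitative information the net direction cannot be determined.

cannot be determined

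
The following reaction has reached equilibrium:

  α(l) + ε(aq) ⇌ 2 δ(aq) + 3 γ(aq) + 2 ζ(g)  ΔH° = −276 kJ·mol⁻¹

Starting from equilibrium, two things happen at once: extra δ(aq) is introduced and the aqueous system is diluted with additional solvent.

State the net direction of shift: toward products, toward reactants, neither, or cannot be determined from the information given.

Adding δ (aq), a product, drives the reaction to the left.
Dilution lowers every aqueous concentration by the same factor. Δn_aq = 5 − 1 = +4, so the system shifts toward the side with more dissolved moles — to the right.
The individual effects push in opposite directions; without quantitative information the net direction cannot be determined.

cannot be determined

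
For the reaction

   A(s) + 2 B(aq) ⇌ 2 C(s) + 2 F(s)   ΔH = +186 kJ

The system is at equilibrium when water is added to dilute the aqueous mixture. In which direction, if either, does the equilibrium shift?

Dilution lowers every aqueous concentration by the same factor. Δn_aq = 0 − 2 = -2, so the system shifts toward the side with more dissolved moles — to the left.

left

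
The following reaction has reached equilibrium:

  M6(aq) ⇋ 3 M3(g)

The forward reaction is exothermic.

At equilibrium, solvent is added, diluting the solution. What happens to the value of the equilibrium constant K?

unchanged

The equilibrium constant depends only on temperature. This perturbation may move the position of equilibrium, but since T is unchanged, K itself is unchanged.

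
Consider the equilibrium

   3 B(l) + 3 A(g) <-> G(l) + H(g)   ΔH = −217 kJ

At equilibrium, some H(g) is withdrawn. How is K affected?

unchanged

The equilibrium constant depends only on temperature. This perturbation may move the position of equilibrium, but since T is unchanged, K itself is unchanged.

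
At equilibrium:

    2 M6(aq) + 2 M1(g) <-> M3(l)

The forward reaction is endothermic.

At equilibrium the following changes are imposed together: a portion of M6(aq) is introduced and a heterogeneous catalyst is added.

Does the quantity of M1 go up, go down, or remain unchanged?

decreases

Adding M6 (aq), a reactant, drives the reaction to the right.
A catalyst speeds both forward and reverse rates equally; it changes neither Q nor K — no shift from this change.
The net shift is to the right. M1 is a reactant, so its amount decreases.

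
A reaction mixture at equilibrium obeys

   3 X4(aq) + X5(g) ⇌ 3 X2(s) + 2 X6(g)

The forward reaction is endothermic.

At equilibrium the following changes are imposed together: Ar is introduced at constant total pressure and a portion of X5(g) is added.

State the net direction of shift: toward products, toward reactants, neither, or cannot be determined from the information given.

right

Adding inert gas at constant total pressure expands the volume and lowers every reacting partial pressure. With Δn_gas = 2 − 1 = +1, Q moves away from K toward the side with fewer gas moles, so the system shifts toward the side with more gas moles — to the right.
Adding X5 (g), a reactant, drives the reaction to the right.
All effects act in the same direction — net shift to the right.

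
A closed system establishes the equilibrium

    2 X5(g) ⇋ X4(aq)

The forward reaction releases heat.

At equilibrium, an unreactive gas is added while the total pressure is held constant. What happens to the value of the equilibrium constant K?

The equilibrium constant depends only on temperature. This perturbation may move the position of equilibrium, but since T is unchanged, K itself is unchanged.

unchanged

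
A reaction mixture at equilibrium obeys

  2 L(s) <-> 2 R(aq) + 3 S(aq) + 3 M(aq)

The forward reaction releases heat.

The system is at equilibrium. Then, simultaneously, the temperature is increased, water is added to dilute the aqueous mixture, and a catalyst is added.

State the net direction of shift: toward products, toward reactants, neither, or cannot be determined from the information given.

cannot be determined

The forward reaction is exothermic. Raising T favours the endothermic direction — shift to the left.
Dilution lowers every aqueous concentration by the same factor. Δn_aq = 8 − 0 = +8, so the system shifts toward the side with more dissolved moles — to the right.
A catalyst speeds both forward and reverse rates equally; it changes neither Q nor K — no shift from this change.
The individual effects push in opposite directions; without quantitative information the net direction cannot be determined.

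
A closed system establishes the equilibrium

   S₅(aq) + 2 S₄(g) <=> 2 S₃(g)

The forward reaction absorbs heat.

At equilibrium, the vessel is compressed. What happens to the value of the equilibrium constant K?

unchanged

The equilibrium constant depends only on temperature. This perturbation changes neither the position of equilibrium nor K.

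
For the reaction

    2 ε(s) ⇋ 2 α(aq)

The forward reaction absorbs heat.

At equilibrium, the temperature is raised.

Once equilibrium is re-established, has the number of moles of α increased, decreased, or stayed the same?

The forward reaction is endothermic. Raising T favours the endothermic direction — shift to the right.
The net shift is to the right. α is a product, so its amount increases.

increases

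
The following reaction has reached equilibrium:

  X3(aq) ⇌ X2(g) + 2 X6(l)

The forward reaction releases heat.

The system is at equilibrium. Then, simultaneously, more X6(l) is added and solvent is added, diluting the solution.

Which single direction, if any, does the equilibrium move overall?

X6 is a pure liquid; its activity is 1 regardless of amount, so Q is unaffected — no shift from this change.
Dilution lowers every aqueous concentration by the same factor. Δn_aq = 0 − 1 = -1, so the system shifts toward the side with more dissolved moles — to the left.
Only the nonzero effect(s) matter; the net shift is to the left.

left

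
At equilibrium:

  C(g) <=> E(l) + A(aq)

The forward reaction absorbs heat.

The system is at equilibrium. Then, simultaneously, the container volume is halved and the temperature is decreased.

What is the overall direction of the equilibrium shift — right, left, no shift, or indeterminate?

Gas moles: reactants 1, products 0 (Δn_gas = -1). Compression shifts the system toward the side with fewer moles of gas — to the right.
The forward reaction is endothermic. Lowering T favours the exothermic direction — shift to the left.
The individual effects push in opposite directions; without quantitative information the net direction cannot be determined.

cannot be determined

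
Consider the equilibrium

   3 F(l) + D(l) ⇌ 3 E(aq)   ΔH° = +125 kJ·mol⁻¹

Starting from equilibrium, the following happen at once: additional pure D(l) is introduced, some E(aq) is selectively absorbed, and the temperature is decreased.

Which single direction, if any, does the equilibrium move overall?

D is a pure liquid; its activity is 1 regardless of amount, so Q is unaffected — no shift from this change.
Removing E (aq), a product, drives the reaction to the right.
The forward reaction is endothermic. Lowering T favours the exothermic direction — shift to the left.
The individual effects push in opposite directions; without quantitative information the net direction cannot be determined.

cannot be determined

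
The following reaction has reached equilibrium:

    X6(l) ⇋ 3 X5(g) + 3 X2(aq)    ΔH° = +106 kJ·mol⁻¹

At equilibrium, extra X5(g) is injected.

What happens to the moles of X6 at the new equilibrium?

Adding X5 (g), a product, drives the reaction to the left.
The net shift is to the left. X6 is a reactant, so its amount increases.

increases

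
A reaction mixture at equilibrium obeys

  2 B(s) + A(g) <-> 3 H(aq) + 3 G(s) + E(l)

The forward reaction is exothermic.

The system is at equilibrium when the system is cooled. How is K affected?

increases

K depends on temperature via the van 't Hoff relation. The forward reaction is exothermic, so lowering T increases K.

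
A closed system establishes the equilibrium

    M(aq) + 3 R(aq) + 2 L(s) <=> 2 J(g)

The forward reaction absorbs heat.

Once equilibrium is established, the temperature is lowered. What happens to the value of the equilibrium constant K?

K depends on temperature via the van 't Hoff relation. The forward reaction is endothermic, so lowering T decreases K.

decreases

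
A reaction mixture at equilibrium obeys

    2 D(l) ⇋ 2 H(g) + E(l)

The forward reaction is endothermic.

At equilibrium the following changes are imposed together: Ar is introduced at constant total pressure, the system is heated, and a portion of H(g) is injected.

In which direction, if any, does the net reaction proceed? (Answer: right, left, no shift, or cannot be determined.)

Adding inert gas at constant total pressure expands the volume and lowers every reacting partial pressure. With Δn_gas = 2 − 0 = +2, Q moves away from K toward the side with fewer gas moles, so the system shifts toward the side with more gas moles — to the right.
The forward reaction is endothermic. Raising T favours the endothermic direction — shift to the right.
Adding H (g), a product, drives the reaction to the left.
The individual effects push in opposite directions; without quantitative information the net direction cannot be determined.

cannot be determined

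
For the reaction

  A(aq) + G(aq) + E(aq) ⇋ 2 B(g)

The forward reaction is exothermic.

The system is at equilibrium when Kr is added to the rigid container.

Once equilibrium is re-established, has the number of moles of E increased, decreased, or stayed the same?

unchanged

At constant volume, adding an inert gas leaves every reacting species' partial pressure unchanged, so Q is unchanged — no shift from this change.
No net shift occurs, so the amount of E is unchanged.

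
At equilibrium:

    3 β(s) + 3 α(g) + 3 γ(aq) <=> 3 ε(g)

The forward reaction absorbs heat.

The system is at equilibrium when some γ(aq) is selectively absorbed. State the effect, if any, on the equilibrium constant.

unchanged

The equilibrium constant depends only on temperature. This perturbation may move the position of equilibrium, but since T is unchanged, K itself is unchanged.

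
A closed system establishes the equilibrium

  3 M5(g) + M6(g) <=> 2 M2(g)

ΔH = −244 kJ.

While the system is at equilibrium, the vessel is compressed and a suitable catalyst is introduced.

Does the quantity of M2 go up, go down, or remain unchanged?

increases

Gas moles: reactants 4, products 2 (Δn_gas = -2). Compression shifts the system toward the side with fewer moles of gas — to the right.
A catalyst speeds both forward and reverse rates equally; it changes neither Q nor K — no shift from this change.
The net shift is to the right. M2 is a product, so its amount increases.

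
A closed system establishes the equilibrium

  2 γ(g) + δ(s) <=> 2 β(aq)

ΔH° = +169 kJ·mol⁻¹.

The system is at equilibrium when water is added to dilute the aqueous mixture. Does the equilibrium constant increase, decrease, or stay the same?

The equilibrium constant depends only on temperature. This perturbation may move the position of equilibrium, but since T is unchanged, K itself is unchanged.

unchanged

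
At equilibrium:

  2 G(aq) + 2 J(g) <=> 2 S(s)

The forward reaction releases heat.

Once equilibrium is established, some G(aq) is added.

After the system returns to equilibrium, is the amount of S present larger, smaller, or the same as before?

Adding G (aq), a reactant, drives the reaction to the right.
The net shift is to the right. S is a product, so its amount increases.

increases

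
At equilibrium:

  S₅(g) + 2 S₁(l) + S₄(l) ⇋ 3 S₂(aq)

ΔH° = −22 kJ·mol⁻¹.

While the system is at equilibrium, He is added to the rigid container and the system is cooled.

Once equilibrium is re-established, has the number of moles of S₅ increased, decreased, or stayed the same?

decreases

At constant volume, adding an inert gas leaves every reacting species' partial pressure unchanged, so Q is unchanged — no shift from this change.
The forward reaction is exothermic. Lowering T favours the exothermic direction — shift to the right.
The net shift is to the right. S₅ is a reactant, so its amount decreases.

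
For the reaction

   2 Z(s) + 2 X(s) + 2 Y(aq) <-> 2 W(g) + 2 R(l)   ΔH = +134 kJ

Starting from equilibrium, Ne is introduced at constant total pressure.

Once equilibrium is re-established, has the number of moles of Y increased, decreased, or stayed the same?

Adding inert gas at constant total pressure expands the volume and lowers every reacting partial pressure. With Δn_gas = 2 − 0 = +2, Q moves away from K toward the side with fewer gas moles, so the system shifts toward the side with more gas moles — to the right.
The net shift is to the right. Y is a reactant, so its amount decreases.

decreases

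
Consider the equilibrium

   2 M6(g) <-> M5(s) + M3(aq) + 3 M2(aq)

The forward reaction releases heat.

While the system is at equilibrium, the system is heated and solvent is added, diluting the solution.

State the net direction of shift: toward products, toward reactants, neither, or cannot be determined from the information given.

cannot be determined

The forward reaction is exothermic. Raising T favours the endothermic direction — shift to the left.
Dilution lowers every aqueous concentration by the same factor. Δn_aq = 4 − 0 = +4, so the system shifts toward the side with more dissolved moles — to the right.
The individual effects push in opposite directions; without quantitative information the net direction cannot be determined.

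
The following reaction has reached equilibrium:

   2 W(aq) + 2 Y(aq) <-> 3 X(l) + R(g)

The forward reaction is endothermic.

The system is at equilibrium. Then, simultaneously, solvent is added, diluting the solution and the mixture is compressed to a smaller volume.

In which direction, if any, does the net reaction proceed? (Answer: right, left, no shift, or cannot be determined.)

Dilution lowers every aqueous concentration by the same factor. Δn_aq = 0 − 4 = -4, so the system shifts toward the side with more dissolved moles — to the left.
Gas moles: reactants 0, products 1 (Δn_gas = +1). Compression shifts the system toward the side with fewer moles of gas — to the left.
All effects act in the same direction — net shift to the left.

left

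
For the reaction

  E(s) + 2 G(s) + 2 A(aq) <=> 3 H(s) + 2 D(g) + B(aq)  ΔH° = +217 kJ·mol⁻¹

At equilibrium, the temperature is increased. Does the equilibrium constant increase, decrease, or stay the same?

K depends on temperature via the van 't Hoff relation. The forward reaction is endothermic, so raising T increases K.

increases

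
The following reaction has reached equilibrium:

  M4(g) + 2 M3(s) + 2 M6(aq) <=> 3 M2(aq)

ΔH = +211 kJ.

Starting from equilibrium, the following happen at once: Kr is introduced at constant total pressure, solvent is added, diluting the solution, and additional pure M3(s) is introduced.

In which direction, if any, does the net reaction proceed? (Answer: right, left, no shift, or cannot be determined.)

Adding inert gas at constant total pressure expands the volume and lowers every reacting partial pressure. With Δn_gas = 0 − 1 = -1, Q moves away from K toward the side with fewer gas moles, so the system shifts toward the side with more gas moles — to the left.
Dilution lowers every aqueous concentration by the same factor. Δn_aq = 3 − 2 = +1, so the system shifts toward the side with more dissolved moles — to the right.
M3 is a pure solid; its activity is 1 regardless of amount, so Q is unaffected — no shift from this change.
The individual effects push in opposite directions; without quantitative information the net direction cannot be determined.

cannot be determined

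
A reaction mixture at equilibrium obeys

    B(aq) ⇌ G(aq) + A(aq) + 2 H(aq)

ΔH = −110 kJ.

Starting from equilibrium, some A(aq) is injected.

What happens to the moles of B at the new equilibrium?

Adding A (aq), a product, drives the reaction to the left.
The net shift is to the left. B is a reactant, so its amount increases.

increases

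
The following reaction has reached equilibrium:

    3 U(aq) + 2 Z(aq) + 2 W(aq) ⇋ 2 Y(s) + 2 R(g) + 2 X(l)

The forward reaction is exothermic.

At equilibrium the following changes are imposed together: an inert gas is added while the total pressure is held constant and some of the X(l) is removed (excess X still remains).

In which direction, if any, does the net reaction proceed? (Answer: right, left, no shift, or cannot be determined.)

right

Adding inert gas at constant total pressure expands the volume and lowers every reacting partial pressure. With Δn_gas = 2 − 0 = +2, Q moves away from K toward the side with fewer gas moles, so the system shifts toward the side with more gas moles — to the right.
X is a pure liquid; its activity is 1 regardless of amount, so Q is unaffected — no shift from this change.
Only the nonzero effect(s) matter; the net shift is to the right.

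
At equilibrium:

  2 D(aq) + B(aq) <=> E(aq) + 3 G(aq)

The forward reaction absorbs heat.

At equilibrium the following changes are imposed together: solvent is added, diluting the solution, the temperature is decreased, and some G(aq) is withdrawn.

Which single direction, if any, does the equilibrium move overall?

cannot be determined

Dilution lowers every aqueous concentration by the same factor. Δn_aq = 4 − 3 = +1, so the system shifts toward the side with more dissolved moles — to the right.
The forward reaction is endothermic. Lowering T favours the exothermic direction — shift to the left.
Removing G (aq), a product, drives the reaction to the right.
The individual effects push in opposite directions; without quantitative information the net direction cannot be determined.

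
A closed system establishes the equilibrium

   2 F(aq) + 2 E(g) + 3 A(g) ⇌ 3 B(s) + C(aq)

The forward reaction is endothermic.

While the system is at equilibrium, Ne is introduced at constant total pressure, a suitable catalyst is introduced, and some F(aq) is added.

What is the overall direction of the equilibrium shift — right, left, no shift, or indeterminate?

Adding inert gas at constant total pressure expands the volume and lowers every reacting partial pressure. With Δn_gas = 0 − 5 = -5, Q moves away from K toward the side with fewer gas moles, so the system shifts toward the side with more gas moles — to the left.
A catalyst speeds both forward and reverse rates equally; it changes neither Q nor K — no shift from this change.
Adding F (aq), a reactant, drives the reaction to the right.
The individual effects push in opposite directions; without quantitative information the net direction cannot be determined.

cannot be determined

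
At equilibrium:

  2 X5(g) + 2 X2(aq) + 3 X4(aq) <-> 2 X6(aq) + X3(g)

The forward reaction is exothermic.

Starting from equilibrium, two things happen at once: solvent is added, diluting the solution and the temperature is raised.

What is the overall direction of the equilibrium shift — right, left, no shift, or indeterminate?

Dilution lowers every aqueous concentration by the same factor. Δn_aq = 2 − 5 = -3, so the system shifts toward the side with more dissolved moles — to the left.
The forward reaction is exothermic. Raising T favours the endothermic direction — shift to the left.
All effects act in the same direction — net shift to the left.

left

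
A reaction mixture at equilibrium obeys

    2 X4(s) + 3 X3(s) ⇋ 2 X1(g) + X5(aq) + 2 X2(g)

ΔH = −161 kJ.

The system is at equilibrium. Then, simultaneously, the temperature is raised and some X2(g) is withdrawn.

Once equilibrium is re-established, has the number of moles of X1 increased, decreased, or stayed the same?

The forward reaction is exothermic. Raising T favours the endothermic direction — shift to the left.
Removing X2 (g), a product, drives the reaction to the right.
The two effects oppose each other, so the net shift — and hence the change in X1 — cannot be determined from the given information.

cannot be determined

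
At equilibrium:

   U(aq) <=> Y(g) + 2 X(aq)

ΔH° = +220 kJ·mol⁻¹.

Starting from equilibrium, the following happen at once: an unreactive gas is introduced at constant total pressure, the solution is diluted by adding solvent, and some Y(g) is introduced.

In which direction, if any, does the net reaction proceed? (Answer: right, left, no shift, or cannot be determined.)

Adding inert gas at constant total pressure expands the volume and lowers every reacting partial pressure. With Δn_gas = 1 − 0 = +1, Q moves away from K toward the side with fewer gas moles, so the system shifts toward the side with more gas moles — to the right.
Dilution lowers every aqueous concentration by the same factor. Δn_aq = 2 − 1 = +1, so the system shifts toward the side with more dissolved moles — to the right.
Adding Y (g), a product, drives the reaction to the left.
The individual effects push in opposite directions; without quantitative information the net direction cannot be determined.

cannot be determined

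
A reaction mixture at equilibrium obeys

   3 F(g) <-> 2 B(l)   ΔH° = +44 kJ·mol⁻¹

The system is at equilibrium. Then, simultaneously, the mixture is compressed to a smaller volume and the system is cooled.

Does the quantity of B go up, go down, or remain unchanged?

Gas moles: reactants 3, products 0 (Δn_gas = -3). Compression shifts the system toward the side with fewer moles of gas — to the right.
The forward reaction is endothermic. Lowering T favours the exothermic direction — shift to the left.
The two effects oppose each other, so the net shift — and hence the change in B — cannot be determined from the given information.

cannot be determined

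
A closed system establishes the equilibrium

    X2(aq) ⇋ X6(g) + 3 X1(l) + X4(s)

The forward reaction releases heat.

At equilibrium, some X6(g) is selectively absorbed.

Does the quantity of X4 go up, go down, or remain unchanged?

increases

Removing X6 (g), a product, drives the reaction to the right.
The net shift is to the right. X4 is a product, so its amount increases.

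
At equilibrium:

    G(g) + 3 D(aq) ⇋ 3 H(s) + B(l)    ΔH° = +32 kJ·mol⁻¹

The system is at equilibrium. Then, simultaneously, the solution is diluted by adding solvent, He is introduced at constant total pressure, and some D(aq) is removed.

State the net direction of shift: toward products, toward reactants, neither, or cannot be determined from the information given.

left

Dilution lowers every aqueous concentration by the same factor. Δn_aq = 0 − 3 = -3, so the system shifts toward the side with more dissolved moles — to the left.
Adding inert gas at constant total pressure expands the volume and lowers every reacting partial pressure. With Δn_gas = 0 − 1 = -1, Q moves away from K toward the side with fewer gas moles, so the system shifts toward the side with more gas moles — to the left.
Removing D (aq), a reactant, drives the reaction to the left.
All effects act in the same direction — net shift to the left.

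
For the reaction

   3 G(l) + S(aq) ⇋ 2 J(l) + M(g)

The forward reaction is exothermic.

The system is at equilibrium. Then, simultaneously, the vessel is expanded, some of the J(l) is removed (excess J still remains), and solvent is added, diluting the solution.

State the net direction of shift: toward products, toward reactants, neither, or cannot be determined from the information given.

Gas moles: reactants 0, products 1 (Δn_gas = +1). Expansion shifts the system toward the side with more moles of gas — to the right.
J is a pure liquid; its activity is 1 regardless of amount, so Q is unaffected — no shift from this change.
Dilution lowers every aqueous concentration by the same factor. Δn_aq = 0 − 1 = -1, so the system shifts toward the side with more dissolved moles — to the left.
The individual effects push in opposite directions; without quantitative information the net direction cannot be determined.

cannot be determined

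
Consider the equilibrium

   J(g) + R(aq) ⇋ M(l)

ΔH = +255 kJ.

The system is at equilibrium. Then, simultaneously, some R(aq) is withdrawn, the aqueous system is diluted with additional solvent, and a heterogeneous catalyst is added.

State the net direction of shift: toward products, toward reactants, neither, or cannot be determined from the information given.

Removing R (aq), a reactant, drives the reaction to the left.
Dilution lowers every aqueous concentration by the same factor. Δn_aq = 0 − 1 = -1, so the system shifts toward the side with more dissolved moles — to the left.
A catalyst speeds both forward and reverse rates equally; it changes neither Q nor K — no shift from this change.
Only the nonzero effect(s) matter; the net shift is to the left.

left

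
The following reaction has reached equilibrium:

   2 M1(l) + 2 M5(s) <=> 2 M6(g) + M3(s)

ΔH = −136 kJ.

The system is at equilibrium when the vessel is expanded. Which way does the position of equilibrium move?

Gas moles: reactants 0, products 2 (Δn_gas = +2). Expansion shifts the system toward the side with more moles of gas — to the right.

right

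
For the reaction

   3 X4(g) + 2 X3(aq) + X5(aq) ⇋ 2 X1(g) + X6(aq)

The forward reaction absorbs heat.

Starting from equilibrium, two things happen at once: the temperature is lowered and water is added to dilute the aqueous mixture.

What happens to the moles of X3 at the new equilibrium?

increases

The forward reaction is endothermic. Lowering T favours the exothermic direction — shift to the left.
Dilution lowers every aqueous concentration by the same factor. Δn_aq = 1 − 3 = -2, so the system shifts toward the side with more dissolved moles — to the left.
The net shift is to the left. X3 is a reactant, so its amount increases.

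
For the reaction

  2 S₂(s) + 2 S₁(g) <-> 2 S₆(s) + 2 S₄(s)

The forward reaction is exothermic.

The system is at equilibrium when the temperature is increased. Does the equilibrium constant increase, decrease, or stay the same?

K depends on temperature via the van 't Hoff relation. The forward reaction is exothermic, so raising T decreases K.

decreases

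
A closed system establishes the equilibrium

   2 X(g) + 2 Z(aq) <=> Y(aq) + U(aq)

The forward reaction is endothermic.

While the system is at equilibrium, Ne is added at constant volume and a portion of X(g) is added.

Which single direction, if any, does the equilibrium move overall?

right

At constant volume, adding an inert gas leaves every reacting species' partial pressure unchanged, so Q is unchanged — no shift from this change.
Adding X (g), a reactant, drives the reaction to the right.
Only the nonzero effect(s) matter; the net shift is to the right.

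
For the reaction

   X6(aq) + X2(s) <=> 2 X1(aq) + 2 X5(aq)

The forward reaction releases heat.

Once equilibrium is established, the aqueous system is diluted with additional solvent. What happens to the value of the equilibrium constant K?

The equilibrium constant depends only on temperature. This perturbation may move the position of equilibrium, but since T is unchanged, K itself is unchanged.

unchanged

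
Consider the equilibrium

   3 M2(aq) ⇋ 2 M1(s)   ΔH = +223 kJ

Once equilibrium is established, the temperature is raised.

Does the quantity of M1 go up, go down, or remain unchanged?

The forward reaction is endothermic. Raising T favours the endothermic direction — shift to the right.
The net shift is to the right. M1 is a product, so its amount increases.

increases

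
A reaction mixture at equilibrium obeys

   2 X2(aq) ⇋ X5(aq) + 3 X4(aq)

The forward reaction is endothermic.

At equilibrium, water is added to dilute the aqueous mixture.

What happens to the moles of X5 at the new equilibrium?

Dilution lowers every aqueous concentration by the same factor. Δn_aq = 4 − 2 = +2, so the system shifts toward the side with more dissolved moles — to the right.
The net shift is to the right. X5 is a product, so its amount increases.

increases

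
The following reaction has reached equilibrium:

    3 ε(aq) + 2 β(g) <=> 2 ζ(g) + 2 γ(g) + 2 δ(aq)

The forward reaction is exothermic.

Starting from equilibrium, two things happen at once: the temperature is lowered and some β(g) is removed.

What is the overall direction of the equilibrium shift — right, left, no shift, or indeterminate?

cannot be determined

The forward reaction is exothermic. Lowering T favours the exothermic direction — shift to the right.
Removing β (g), a reactant, drives the reaction to the left.
The individual effects push in opposite directions; without quantitative information the net direction cannot be determined.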